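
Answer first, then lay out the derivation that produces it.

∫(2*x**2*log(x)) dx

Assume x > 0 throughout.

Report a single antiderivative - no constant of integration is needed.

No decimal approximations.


The answer is 2*x**3*log(x)/3 - 2*x**3/9.
Step 1. Integrate ∫(2*x**2*log(x)) dx by parts with u = log(x), dv = (2*x**2) dx, so v = 2*x**3/3 [assuming x > 0]: now 2*x**3*log(x)/3 + ∫(-2*x**2/3) dx.
Step 2. Evaluate the standard form: now 2*x**3*log(x)/3 - 2*x**3/9.
Answer: 2*x**3*log(x)/3 - 2*x**3/9.


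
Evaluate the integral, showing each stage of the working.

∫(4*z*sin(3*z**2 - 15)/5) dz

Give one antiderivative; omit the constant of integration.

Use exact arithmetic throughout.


Step 1. Substitute u = z**2 - 5, turning ∫(4*z*sin(3*z**2 - 15)/5) dz into ∫(2*sin(3*u)/5) du: now ∫(2*sin(3*u)/5) du.
Step 2. Evaluate the standard form: now -2*cos(3*u)/15.
Step 3. Substitute back u = z**2 - 5: now -2*cos(3*z**2 - 15)/15.
Answer: -2*cos(3*z**2 - 15)/15.


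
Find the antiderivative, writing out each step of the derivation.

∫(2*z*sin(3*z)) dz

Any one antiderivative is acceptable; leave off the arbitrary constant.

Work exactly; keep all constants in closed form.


Step 1. Integrate ∫(2*z*sin(3*z)) dz by parts with u = z, dv = (2*sin(3*z)) dz, so v = -2*cos(3*z)/3: now -2*z*cos(3*z)/3 + ∫(2*cos(3*z)/3) dz.
Step 2. Evaluate the standard form: now -2*z*cos(3*z)/3 + 2*sin(3*z)/9.
Answer: -2*z*cos(3*z)/3 + 2*sin(3*z)/9.


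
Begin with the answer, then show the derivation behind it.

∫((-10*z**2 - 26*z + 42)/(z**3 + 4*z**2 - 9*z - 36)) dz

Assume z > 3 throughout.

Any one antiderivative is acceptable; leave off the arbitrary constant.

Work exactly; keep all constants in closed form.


The answer is -3*log(z - 3) - 5*log(z + 3) - 2*log(z + 4).
Step 1. Decompose ∫((-10*z**2 - 26*z + 42)/(z**3 + 4*z**2 - 9*z - 36)) dz by partial fractions, (-10*z**2 - 26*z + 42)/(z**3 + 4*z**2 - 9*z - 36) = -2/(z + 4) - 5/(z + 3) - 3/(z - 3): now ∫(-3/(z - 3)) dz + ∫(-5/(z + 3)) dz + ∫(-2/(z + 4)) dz.
Step 2. Evaluate the standard form [assuming z > -3]: now -5*log(z + 3) + ∫(-3/(z - 3)) dz + ∫(-2/(z + 4)) dz.
Step 3. Evaluate the standard form [assuming z > 3]: now -3*log(z - 3) - 5*log(z + 3) + ∫(-2/(z + 4)) dz.
Step 4. Evaluate the standard form [assuming z > -4]: now -3*log(z - 3) - 5*log(z + 3) - 2*log(z + 4).
Answer: -3*log(z - 3) - 5*log(z + 3) - 2*log(z + 4).


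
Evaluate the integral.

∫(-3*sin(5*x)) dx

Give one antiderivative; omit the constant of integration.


Answer: 3*cos(5*x)/5.


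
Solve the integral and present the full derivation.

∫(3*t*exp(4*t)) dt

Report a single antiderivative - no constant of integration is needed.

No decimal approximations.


Step 1. Integrate ∫(3*t*exp(4*t)) dt by parts with u = t, dv = (3*exp(4*t)) dt, so v = 3*exp(4*t)/4: now 3*t*exp(4*t)/4 + ∫(-3*exp(4*t)/4) dt.
Step 2. Evaluate the standard form: now 3*t*exp(4*t)/4 - 3*exp(4*t)/16.
Answer: 3*t*exp(4*t)/4 - 3*exp(4*t)/16.


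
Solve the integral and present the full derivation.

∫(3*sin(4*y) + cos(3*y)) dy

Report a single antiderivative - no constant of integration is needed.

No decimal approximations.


Step 1. Rewrite: now ∫(3*sin(4*y)) dy + ∫(cos(3*y)) dy.
Step 2. Evaluate the standard form: now -3*cos(4*y)/4 + ∫(cos(3*y)) dy.
Step 3. Evaluate the standard form: now sin(3*y)/3 - 3*cos(4*y)/4.
Answer: sin(3*y)/3 - 3*cos(4*y)/4.


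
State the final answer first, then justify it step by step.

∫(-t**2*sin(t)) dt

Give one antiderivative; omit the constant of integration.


The answer is t**2*cos(t) - 2*t*sin(t) - 2*cos(t).
Step 1. Integrate ∫(-t**2*sin(t)) dt by parts with u = t**2, dv = (-sin(t)) dt, so v = cos(t): now t**2*cos(t) + ∫(-2*t*cos(t)) dt.
Step 2. Integrate ∫(-2*t*cos(t)) dt by parts with u = t, dv = (-2*cos(t)) dt, so v = -2*sin(t): now t**2*cos(t) - 2*t*sin(t) + ∫(2*sin(t)) dt.
Step 3. Evaluate the standard form: now t**2*cos(t) - 2*t*sin(t) - 2*cos(t).
Answer: t**2*cos(t) - 2*t*sin(t) - 2*cos(t).


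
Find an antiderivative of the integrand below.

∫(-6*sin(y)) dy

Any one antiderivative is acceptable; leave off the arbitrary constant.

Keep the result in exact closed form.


Answer: 6*cos(y).


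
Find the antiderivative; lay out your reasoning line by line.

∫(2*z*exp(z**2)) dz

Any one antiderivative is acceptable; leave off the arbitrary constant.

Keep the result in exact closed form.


Step 1. Substitute u = z**2, turning ∫(2*z*exp(z**2)) dz into ∫(exp(u)) du: now ∫(exp(u)) du.
Step 2. Evaluate the standard form: now exp(u).
Step 3. Substitute back u = z**2: now exp(z**2).
Answer: exp(z**2).


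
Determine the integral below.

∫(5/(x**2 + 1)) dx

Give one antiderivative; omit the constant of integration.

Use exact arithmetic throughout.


Answer: 5*atan(x).


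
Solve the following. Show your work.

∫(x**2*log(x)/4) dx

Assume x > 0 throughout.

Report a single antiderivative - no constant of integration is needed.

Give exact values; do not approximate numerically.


Step 1. Integrate ∫(x**2*log(x)/4) dx by parts with u = log(x), dv = (x**2/4) dx, so v = x**3/12 [assuming x > 0]: now x**3*log(x)/12 + ∫(-x**2/12) dx.
Step 2. Evaluate the standard form: now x**3*log(x)/12 - x**3/36.
Answer: x**3*log(x)/12 - x**3/36.


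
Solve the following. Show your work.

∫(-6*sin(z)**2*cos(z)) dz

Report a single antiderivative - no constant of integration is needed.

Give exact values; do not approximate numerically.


Step 1. Substitute u = sin(z), turning ∫(-6*sin(z)**2*cos(z)) dz into ∫(-6*u**2) du: now ∫(-6*u**2) du.
Step 2. Evaluate the standard form: now -2*u**3.
Step 3. Substitute back u = sin(z): now -2*sin(z)**3.
Answer: -2*sin(z)**3.


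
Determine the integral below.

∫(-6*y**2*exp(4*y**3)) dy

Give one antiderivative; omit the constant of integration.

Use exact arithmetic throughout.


Answer: -exp(4*y**3)/2.


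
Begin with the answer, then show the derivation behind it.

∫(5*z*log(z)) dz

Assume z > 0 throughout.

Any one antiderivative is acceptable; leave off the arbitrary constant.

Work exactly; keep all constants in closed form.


The answer is 5*z**2*log(z)/2 - 5*z**2/4.
Step 1. Integrate ∫(5*z*log(z)) dz by parts with u = log(z), dv = (5*z) dz, so v = 5*z**2/2 [assuming z > 0]: now 5*z**2*log(z)/2 + ∫(-5*z/2) dz.
Step 2. Evaluate the standard form: now 5*z**2*log(z)/2 - 5*z**2/4.
Answer: 5*z**2*log(z)/2 - 5*z**2/4.


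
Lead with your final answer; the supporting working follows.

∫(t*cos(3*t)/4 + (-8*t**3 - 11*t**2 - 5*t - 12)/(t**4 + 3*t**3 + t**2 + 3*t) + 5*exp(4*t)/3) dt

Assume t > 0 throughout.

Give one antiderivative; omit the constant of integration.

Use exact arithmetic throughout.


The answer is t*sin(3*t)/12 + 5*exp(4*t)/12 - 4*log(t) - 4*log(t + 3) + cos(3*t)/36 + atan(t).
Step 1. Rewrite: now ∫(t*cos(3*t)/4) dt + ∫((-8*t**3 - 11*t**2 - 5*t - 12)/(t**4 + 3*t**3 + t**2 + 3*t)) dt + ∫(5*exp(4*t)/3) dt.
Step 2. Integrate ∫(t*cos(3*t)/4) dt by parts with u = t, dv = (cos(3*t)/4) dt, so v = sin(3*t)/12: now t*sin(3*t)/12 + ∫((-8*t**3 - 11*t**2 - 5*t - 12)/(t**4 + 3*t**3 + t**2 + 3*t)) dt + ∫(5*exp(4*t)/3) dt + ∫(-sin(3*t)/12) dt.
Step 3. Evaluate the standard form: now t*sin(3*t)/12 + cos(3*t)/36 + ∫((-8*t**3 - 11*t**2 - 5*t - 12)/(t**4 + 3*t**3 + t**2 + 3*t)) dt + ∫(5*exp(4*t)/3) dt.
Step 4. Evaluate the standard form: now t*sin(3*t)/12 + 5*exp(4*t)/12 + cos(3*t)/36 + ∫((-8*t**3 - 11*t**2 - 5*t - 12)/(t**4 + 3*t**3 + t**2 + 3*t)) dt.
Step 5. Decompose ∫((-8*t**3 - 11*t**2 - 5*t - 12)/(t**4 + 3*t**3 + t**2 + 3*t)) dt by partial fractions, (-8*t**3 - 11*t**2 - 5*t - 12)/(t**4 + 3*t**3 + t**2 + 3*t) = 1/(t**2 + 1) - 4/(t + 3) - 4/t: now t*sin(3*t)/12 + 5*exp(4*t)/12 + cos(3*t)/36 + ∫(-4/t) dt + ∫(-4/(t + 3)) dt + ∫(1/(t**2 + 1)) dt.
Step 6. Evaluate the standard form [assuming t > 0]: now t*sin(3*t)/12 + 5*exp(4*t)/12 - 4*log(t) + cos(3*t)/36 + ∫(-4/(t + 3)) dt + ∫(1/(t**2 + 1)) dt.
Step 7. Evaluate the standard form [assuming t > -3]: now t*sin(3*t)/12 + 5*exp(4*t)/12 - 4*log(t) - 4*log(t + 3) + cos(3*t)/36 + ∫(1/(t**2 + 1)) dt.
Step 8. Evaluate the standard form: now t*sin(3*t)/12 + 5*exp(4*t)/12 - 4*log(t) - 4*log(t + 3) + cos(3*t)/36 + atan(t).
Answer: t*sin(3*t)/12 + 5*exp(4*t)/12 - 4*log(t) - 4*log(t + 3) + cos(3*t)/36 + atan(t).


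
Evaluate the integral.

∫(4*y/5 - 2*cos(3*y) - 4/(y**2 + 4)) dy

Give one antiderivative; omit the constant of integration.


Answer: 2*y**2/5 - 2*sin(3*y)/3 - 2*atan(y/2).


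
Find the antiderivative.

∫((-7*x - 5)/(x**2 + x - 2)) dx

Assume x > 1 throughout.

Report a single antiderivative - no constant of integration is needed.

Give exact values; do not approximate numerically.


Answer: -4*log(x - 1) - 3*log(x + 2).


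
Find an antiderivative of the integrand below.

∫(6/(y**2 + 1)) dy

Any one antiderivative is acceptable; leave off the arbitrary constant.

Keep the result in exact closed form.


Answer: 6*atan(y).


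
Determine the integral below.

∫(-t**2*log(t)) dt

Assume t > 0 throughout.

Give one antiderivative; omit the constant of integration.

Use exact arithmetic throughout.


Answer: -t**3*log(t)/3 + t**3/9.


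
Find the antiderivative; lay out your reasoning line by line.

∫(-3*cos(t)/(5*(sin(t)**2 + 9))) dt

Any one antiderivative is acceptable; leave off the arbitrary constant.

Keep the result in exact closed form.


Step 1. Substitute u = sin(t), turning ∫(-3*cos(t)/(5*(sin(t)**2 + 9))) dt into ∫(-3/(5*(u**2 + 9))) du: now ∫(-3/(5*(u**2 + 9))) du.
Step 2. Evaluate the standard form: now -atan(u/3)/5.
Step 3. Substitute back u = sin(t): now -atan(sin(t)/3)/5.
Answer: -atan(sin(t)/3)/5.


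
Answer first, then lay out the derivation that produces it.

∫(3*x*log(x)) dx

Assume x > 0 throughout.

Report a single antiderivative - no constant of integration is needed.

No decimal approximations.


The answer is 3*x**2*log(x)/2 - 3*x**2/4.
Step 1. Integrate ∫(3*x*log(x)) dx by parts with u = log(x), dv = (3*x) dx, so v = 3*x**2/2 [assuming x > 0]: now 3*x**2*log(x)/2 + ∫(-3*x/2) dx.
Step 2. Evaluate the standard form: now 3*x**2*log(x)/2 - 3*x**2/4.
Answer: 3*x**2*log(x)/2 - 3*x**2/4.


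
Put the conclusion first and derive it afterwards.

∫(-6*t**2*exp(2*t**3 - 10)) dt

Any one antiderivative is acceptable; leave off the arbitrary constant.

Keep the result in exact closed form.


The answer is -exp(2*t**3 - 10).
Step 1. Substitute u = t**3 - 5, turning ∫(-6*t**2*exp(2*t**3 - 10)) dt into ∫(-2*exp(2*u)) du: now ∫(-2*exp(2*u)) du.
Step 2. Evaluate the standard form: now -exp(2*u).
Step 3. Substitute back u = t**3 - 5: now -exp(2*t**3 - 10).
Answer: -exp(2*t**3 - 10).


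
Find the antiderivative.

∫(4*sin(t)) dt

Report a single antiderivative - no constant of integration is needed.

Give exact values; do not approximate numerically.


Answer: -4*cos(t).


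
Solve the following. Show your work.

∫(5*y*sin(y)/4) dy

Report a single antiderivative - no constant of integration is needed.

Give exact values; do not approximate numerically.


Step 1. Integrate ∫(5*y*sin(y)/4) dy by parts with u = y, dv = (5*sin(y)/4) dy, so v = -5*cos(y)/4: now -5*y*cos(y)/4 + ∫(5*cos(y)/4) dy.
Step 2. Evaluate the standard form: now -5*y*cos(y)/4 + 5*sin(y)/4.
Answer: -5*y*cos(y)/4 + 5*sin(y)/4.


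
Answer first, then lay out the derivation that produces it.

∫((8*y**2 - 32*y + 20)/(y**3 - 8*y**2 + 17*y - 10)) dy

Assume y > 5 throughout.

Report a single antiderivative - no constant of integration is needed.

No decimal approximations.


The answer is 5*log(y - 5) + 4*log(y - 2) - log(y - 1).
Step 1. Decompose ∫((8*y**2 - 32*y + 20)/(y**3 - 8*y**2 + 17*y - 10)) dy by partial fractions, (8*y**2 - 32*y + 20)/(y**3 - 8*y**2 + 17*y - 10) = -1/(y - 1) + 4/(y - 2) + 5/(y - 5): now ∫(5/(y - 5)) dy + ∫(4/(y - 2)) dy + ∫(-1/(y - 1)) dy.
Step 2. Evaluate the standard form [assuming y > 2]: now 4*log(y - 2) + ∫(5/(y - 5)) dy + ∫(-1/(y - 1)) dy.
Step 3. Evaluate the standard form [assuming y > 1]: now 4*log(y - 2) - log(y - 1) + ∫(5/(y - 5)) dy.
Step 4. Evaluate the standard form [assuming y > 5]: now 5*log(y - 5) + 4*log(y - 2) - log(y - 1).
Answer: 5*log(y - 5) + 4*log(y - 2) - log(y - 1).


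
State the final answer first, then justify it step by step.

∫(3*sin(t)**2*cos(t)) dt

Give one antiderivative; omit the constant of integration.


The answer is sin(t)**3.
Step 1. Substitute u = sin(t), turning ∫(3*sin(t)**2*cos(t)) dt into ∫(3*u**2) du: now ∫(3*u**2) du.
Step 2. Evaluate the standard form: now u**3.
Step 3. Substitute back u = sin(t): now sin(t)**3.
Answer: sin(t)**3.


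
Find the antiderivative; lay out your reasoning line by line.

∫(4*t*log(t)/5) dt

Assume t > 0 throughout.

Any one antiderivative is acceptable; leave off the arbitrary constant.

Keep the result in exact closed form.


Step 1. Integrate ∫(4*t*log(t)/5) dt by parts with u = log(t), dv = (4*t/5) dt, so v = 2*t**2/5 [assuming t > 0]: now 2*t**2*log(t)/5 + ∫(-2*t/5) dt.
Step 2. Evaluate the standard form: now 2*t**2*log(t)/5 - t**2/5.
Answer: 2*t**2*log(t)/5 - t**2/5.


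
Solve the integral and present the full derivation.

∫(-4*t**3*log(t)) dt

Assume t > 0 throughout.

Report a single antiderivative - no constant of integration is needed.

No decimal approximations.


Step 1. Integrate ∫(-4*t**3*log(t)) dt by parts with u = log(t), dv = (-4*t**3) dt, so v = -t**4 [assuming t > 0]: now -t**4*log(t) + ∫(t**3) dt.
Step 2. Evaluate the standard form: now -t**4*log(t) + t**4/4.
Answer: -t**4*log(t) + t**4/4.


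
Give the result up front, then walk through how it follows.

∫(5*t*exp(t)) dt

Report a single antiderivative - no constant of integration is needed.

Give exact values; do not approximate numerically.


The answer is 5*t*exp(t) - 5*exp(t).
Step 1. Integrate ∫(5*t*exp(t)) dt by parts with u = t, dv = (5*exp(t)) dt, so v = 5*exp(t): now 5*t*exp(t) + ∫(-5*exp(t)) dt.
Step 2. Evaluate the standard form: now 5*t*exp(t) - 5*exp(t).
Answer: 5*t*exp(t) - 5*exp(t).


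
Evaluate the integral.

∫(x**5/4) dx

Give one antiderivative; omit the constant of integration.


Answer: x**6/24.


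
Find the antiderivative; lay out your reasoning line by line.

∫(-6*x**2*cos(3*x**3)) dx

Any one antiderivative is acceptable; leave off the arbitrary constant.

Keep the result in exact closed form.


Step 1. Substitute u = x**3, turning ∫(-6*x**2*cos(3*x**3)) dx into ∫(-2*cos(3*u)) du: now ∫(-2*cos(3*u)) du.
Step 2. Evaluate the standard form: now -2*sin(3*u)/3.
Step 3. Substitute back u = x**3: now -2*sin(3*x**3)/3.
Answer: -2*sin(3*x**3)/3.


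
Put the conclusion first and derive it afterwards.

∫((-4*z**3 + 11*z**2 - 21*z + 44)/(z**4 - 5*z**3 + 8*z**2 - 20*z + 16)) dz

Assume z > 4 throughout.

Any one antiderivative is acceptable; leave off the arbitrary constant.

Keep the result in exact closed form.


The answer is -2*log(z - 4) - 2*log(z - 1) + atan(z/2)/2.
Step 1. Decompose ∫((-4*z**3 + 11*z**2 - 21*z + 44)/(z**4 - 5*z**3 + 8*z**2 - 20*z + 16)) dz by partial fractions, (-4*z**3 + 11*z**2 - 21*z + 44)/(z**4 - 5*z**3 + 8*z**2 - 20*z + 16) = 1/(z**2 + 4) - 2/(z - 1) - 2/(z - 4): now ∫(-2/(z - 4)) dz + ∫(-2/(z - 1)) dz + ∫(1/(z**2 + 4)) dz.
Step 2. Evaluate the standard form [assuming z > 4]: now -2*log(z - 4) + ∫(-2/(z - 1)) dz + ∫(1/(z**2 + 4)) dz.
Step 3. Evaluate the standard form [assuming z > 1]: now -2*log(z - 4) - 2*log(z - 1) + ∫(1/(z**2 + 4)) dz.
Step 4. Evaluate the standard form: now -2*log(z - 4) - 2*log(z - 1) + atan(z/2)/2.
Answer: -2*log(z - 4) - 2*log(z - 1) + atan(z/2)/2.


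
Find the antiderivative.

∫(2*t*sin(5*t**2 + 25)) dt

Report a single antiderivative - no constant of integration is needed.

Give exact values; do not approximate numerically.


Answer: -cos(5*t**2 + 25)/5.


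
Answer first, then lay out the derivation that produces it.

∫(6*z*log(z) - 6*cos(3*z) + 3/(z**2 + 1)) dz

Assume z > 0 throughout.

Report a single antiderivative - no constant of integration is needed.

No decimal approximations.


The answer is 3*z**2*log(z) - 3*z**2/2 - 2*sin(3*z) + 3*atan(z).
Step 1. Rewrite: now ∫(6*z*log(z)) dz + ∫(3/(z**2 + 1)) dz + ∫(-6*cos(3*z)) dz.
Step 2. Evaluate the standard form: now 3*atan(z) + ∫(6*z*log(z)) dz + ∫(-6*cos(3*z)) dz.
Step 3. Integrate ∫(6*z*log(z)) dz by parts with u = log(z), dv = (6*z) dz, so v = 3*z**2 [assuming z > 0]: now 3*z**2*log(z) + 3*atan(z) + ∫(-3*z) dz + ∫(-6*cos(3*z)) dz.
Step 4. Evaluate the standard form: now 3*z**2*log(z) - 3*z**2/2 + 3*atan(z) + ∫(-6*cos(3*z)) dz.
Step 5. Evaluate the standard form: now 3*z**2*log(z) - 3*z**2/2 - 2*sin(3*z) + 3*atan(z).
Answer: 3*z**2*log(z) - 3*z**2/2 - 2*sin(3*z) + 3*atan(z).


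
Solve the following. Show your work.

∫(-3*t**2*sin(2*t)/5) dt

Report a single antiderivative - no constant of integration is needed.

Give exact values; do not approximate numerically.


Step 1. Integrate ∫(-3*t**2*sin(2*t)/5) dt by parts with u = t**2, dv = (-3*sin(2*t)/5) dt, so v = 3*cos(2*t)/10: now 3*t**2*cos(2*t)/10 + ∫(-3*t*cos(2*t)/5) dt.
Step 2. Integrate ∫(-3*t*cos(2*t)/5) dt by parts with u = t, dv = (-3*cos(2*t)/5) dt, so v = -3*sin(2*t)/10: now 3*t**2*cos(2*t)/10 - 3*t*sin(2*t)/10 + ∫(3*sin(2*t)/10) dt.
Step 3. Evaluate the standard form: now 3*t**2*cos(2*t)/10 - 3*t*sin(2*t)/10 - 3*cos(2*t)/20.
Answer: 3*t**2*cos(2*t)/10 - 3*t*sin(2*t)/10 - 3*cos(2*t)/20.


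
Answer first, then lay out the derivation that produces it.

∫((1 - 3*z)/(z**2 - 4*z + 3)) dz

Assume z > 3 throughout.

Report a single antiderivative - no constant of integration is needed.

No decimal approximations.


The answer is -4*log(z - 3) + log(z - 1).
Step 1. Decompose ∫((1 - 3*z)/(z**2 - 4*z + 3)) dz by partial fractions, (1 - 3*z)/(z**2 - 4*z + 3) = 1/(z - 1) - 4/(z - 3): now ∫(-4/(z - 3)) dz + ∫(1/(z - 1)) dz.
Step 2. Evaluate the standard form [assuming z > 1]: now log(z - 1) + ∫(-4/(z - 3)) dz.
Step 3. Evaluate the standard form [assuming z > 3]: now -4*log(z - 3) + log(z - 1).
Answer: -4*log(z - 3) + log(z - 1).


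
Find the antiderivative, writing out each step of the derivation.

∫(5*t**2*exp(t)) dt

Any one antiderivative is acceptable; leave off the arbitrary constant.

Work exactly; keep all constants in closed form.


Step 1. Integrate ∫(5*t**2*exp(t)) dt by parts with u = t**2, dv = (5*exp(t)) dt, so v = 5*exp(t): now 5*t**2*exp(t) + ∫(-10*t*exp(t)) dt.
Step 2. Integrate ∫(-10*t*exp(t)) dt by parts with u = t, dv = (-10*exp(t)) dt, so v = -10*exp(t): now 5*t**2*exp(t) - 10*t*exp(t) + ∫(10*exp(t)) dt.
Step 3. Evaluate the standard form: now 5*t**2*exp(t) - 10*t*exp(t) + 10*exp(t).
Answer: 5*t**2*exp(t) - 10*t*exp(t) + 10*exp(t).


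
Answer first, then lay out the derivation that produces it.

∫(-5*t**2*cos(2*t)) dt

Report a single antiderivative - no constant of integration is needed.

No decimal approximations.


The answer is -5*t**2*sin(2*t)/2 - 5*t*cos(2*t)/2 + 5*sin(2*t)/4.
Step 1. Integrate ∫(-5*t**2*cos(2*t)) dt by parts with u = t**2, dv = (-5*cos(2*t)) dt, so v = -5*sin(2*t)/2: now -5*t**2*sin(2*t)/2 + ∫(5*t*sin(2*t)) dt.
Step 2. Integrate ∫(5*t*sin(2*t)) dt by parts with u = t, dv = (5*sin(2*t)) dt, so v = -5*cos(2*t)/2: now -5*t**2*sin(2*t)/2 - 5*t*cos(2*t)/2 + ∫(5*cos(2*t)/2) dt.
Step 3. Evaluate the standard form: now -5*t**2*sin(2*t)/2 - 5*t*cos(2*t)/2 + 5*sin(2*t)/4.
Answer: -5*t**2*sin(2*t)/2 - 5*t*cos(2*t)/2 + 5*sin(2*t)/4.


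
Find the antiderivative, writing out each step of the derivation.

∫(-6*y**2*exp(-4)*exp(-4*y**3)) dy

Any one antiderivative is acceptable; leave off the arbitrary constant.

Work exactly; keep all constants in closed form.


Step 1. Substitute u = y**3 + 1, turning ∫(-6*y**2*exp(-4)*exp(-4*y**3)) dy into ∫(-2*exp(-4*u)) du: now ∫(-2*exp(-4*u)) du.
Step 2. Evaluate the standard form: now exp(-4*u)/2.
Step 3. Substitute back u = y**3 + 1: now exp(-4*y**3 - 4)/2.
Answer: exp(-4*y**3 - 4)/2.


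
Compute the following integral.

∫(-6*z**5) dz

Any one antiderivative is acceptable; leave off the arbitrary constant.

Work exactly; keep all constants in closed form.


Answer: -z**6.


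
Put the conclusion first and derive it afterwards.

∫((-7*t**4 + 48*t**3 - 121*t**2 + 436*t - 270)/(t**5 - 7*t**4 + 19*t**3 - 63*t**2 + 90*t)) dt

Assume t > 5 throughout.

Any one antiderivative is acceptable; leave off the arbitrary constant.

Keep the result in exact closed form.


The answer is -3*log(t) + log(t - 5) - 5*log(t - 2) + 4*atan(t/3)/3.
Step 1. Decompose ∫((-7*t**4 + 48*t**3 - 121*t**2 + 436*t - 270)/(t**5 - 7*t**4 + 19*t**3 - 63*t**2 + 90*t)) dt by partial fractions, (-7*t**4 + 48*t**3 - 121*t**2 + 436*t - 270)/(t**5 - 7*t**4 + 19*t**3 - 63*t**2 + 90*t) = 4/(t**2 + 9) - 5/(t - 2) + 1/(t - 5) - 3/t: now ∫(-3/t) dt + ∫(1/(t - 5)) dt + ∫(-5/(t - 2)) dt + ∫(4/(t**2 + 9)) dt.
Step 2. Evaluate the standard form [assuming t > 0]: now -3*log(t) + ∫(1/(t - 5)) dt + ∫(-5/(t - 2)) dt + ∫(4/(t**2 + 9)) dt.
Step 3. Evaluate the standard form [assuming t > 2]: now -3*log(t) - 5*log(t - 2) + ∫(1/(t - 5)) dt + ∫(4/(t**2 + 9)) dt.
Step 4. Evaluate the standard form [assuming t > 5]: now -3*log(t) + log(t - 5) - 5*log(t - 2) + ∫(4/(t**2 + 9)) dt.
Step 5. Evaluate the standard form: now -3*log(t) + log(t - 5) - 5*log(t - 2) + 4*atan(t/3)/3.
Answer: -3*log(t) + log(t - 5) - 5*log(t - 2) + 4*atan(t/3)/3.


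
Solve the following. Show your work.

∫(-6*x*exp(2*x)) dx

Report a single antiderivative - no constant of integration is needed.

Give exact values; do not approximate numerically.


Step 1. Integrate ∫(-6*x*exp(2*x)) dx by parts with u = x, dv = (-6*exp(2*x)) dx, so v = -3*exp(2*x): now -3*x*exp(2*x) + ∫(3*exp(2*x)) dx.
Step 2. Evaluate the standard form: now -3*x*exp(2*x) + 3*exp(2*x)/2.
Answer: -3*x*exp(2*x) + 3*exp(2*x)/2.


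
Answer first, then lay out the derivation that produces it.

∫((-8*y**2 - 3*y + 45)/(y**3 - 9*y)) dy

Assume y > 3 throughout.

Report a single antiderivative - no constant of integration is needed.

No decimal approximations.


The answer is -5*log(y) - 2*log(y - 3) - log(y + 3).
Step 1. Decompose ∫((-8*y**2 - 3*y + 45)/(y**3 - 9*y)) dy by partial fractions, (-8*y**2 - 3*y + 45)/(y**3 - 9*y) = -1/(y + 3) - 2/(y - 3) - 5/y: now ∫(-5/y) dy + ∫(-2/(y - 3)) dy + ∫(-1/(y + 3)) dy.
Step 2. Evaluate the standard form [assuming y > -3]: now -log(y + 3) + ∫(-5/y) dy + ∫(-2/(y - 3)) dy.
Step 3. Evaluate the standard form [assuming y > 0]: now -5*log(y) - log(y + 3) + ∫(-2/(y - 3)) dy.
Step 4. Evaluate the standard form [assuming y > 3]: now -5*log(y) - 2*log(y - 3) - log(y + 3).
Answer: -5*log(y) - 2*log(y - 3) - log(y + 3).


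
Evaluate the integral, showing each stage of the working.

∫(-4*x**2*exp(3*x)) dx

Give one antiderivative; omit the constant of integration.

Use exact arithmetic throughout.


Step 1. Integrate ∫(-4*x**2*exp(3*x)) dx by parts with u = x**2, dv = (-4*exp(3*x)) dx, so v = -4*exp(3*x)/3: now -4*x**2*exp(3*x)/3 + ∫(8*x*exp(3*x)/3) dx.
Step 2. Integrate ∫(8*x*exp(3*x)/3) dx by parts with u = x, dv = (8*exp(3*x)/3) dx, so v = 8*exp(3*x)/9: now -4*x**2*exp(3*x)/3 + 8*x*exp(3*x)/9 + ∫(-8*exp(3*x)/9) dx.
Step 3. Evaluate the standard form: now -4*x**2*exp(3*x)/3 + 8*x*exp(3*x)/9 - 8*exp(3*x)/27.
Answer: -4*x**2*exp(3*x)/3 + 8*x*exp(3*x)/9 - 8*exp(3*x)/27.


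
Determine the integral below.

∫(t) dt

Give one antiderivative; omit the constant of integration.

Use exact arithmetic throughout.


Answer: t**2/2.


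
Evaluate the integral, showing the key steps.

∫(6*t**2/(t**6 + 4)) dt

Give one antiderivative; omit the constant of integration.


Step 1. Substitute u = t**3, turning ∫(6*t**2/(t**6 + 4)) dt into ∫(2/(u**2 + 4)) du: now ∫(2/(u**2 + 4)) du.
Step 2. Evaluate the standard form: now atan(u/2).
Step 3. Substitute back u = t**3: now atan(t**3/2).
Answer: atan(t**3/2).


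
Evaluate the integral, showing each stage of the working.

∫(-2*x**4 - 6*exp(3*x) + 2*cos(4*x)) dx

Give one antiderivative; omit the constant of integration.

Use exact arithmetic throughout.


Step 1. Rewrite: now ∫(-2*x**4) dx + ∫(-6*exp(3*x)) dx + ∫(2*cos(4*x)) dx.
Step 2. Evaluate the standard form: now -2*exp(3*x) + ∫(-2*x**4) dx + ∫(2*cos(4*x)) dx.
Step 3. Evaluate the standard form: now -2*x**5/5 - 2*exp(3*x) + ∫(2*cos(4*x)) dx.
Step 4. Evaluate the standard form: now -2*x**5/5 - 2*exp(3*x) + sin(4*x)/2.
Answer: -2*x**5/5 - 2*exp(3*x) + sin(4*x)/2.


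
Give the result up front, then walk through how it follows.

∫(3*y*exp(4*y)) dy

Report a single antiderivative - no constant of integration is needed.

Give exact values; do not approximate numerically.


The answer is 3*y*exp(4*y)/4 - 3*exp(4*y)/16.
Step 1. Integrate ∫(3*y*exp(4*y)) dy by parts with u = y, dv = (3*exp(4*y)) dy, so v = 3*exp(4*y)/4: now 3*y*exp(4*y)/4 + ∫(-3*exp(4*y)/4) dy.
Step 2. Evaluate the standard form: now 3*y*exp(4*y)/4 - 3*exp(4*y)/16.
Answer: 3*y*exp(4*y)/4 - 3*exp(4*y)/16.


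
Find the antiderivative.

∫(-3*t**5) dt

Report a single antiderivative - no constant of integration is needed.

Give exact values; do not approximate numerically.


Answer: -t**6/2.


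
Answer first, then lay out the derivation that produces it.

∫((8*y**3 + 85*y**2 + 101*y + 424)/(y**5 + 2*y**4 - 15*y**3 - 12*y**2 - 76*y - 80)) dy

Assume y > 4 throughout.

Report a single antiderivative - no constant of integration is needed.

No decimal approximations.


The answer is 3*log(y - 4) - 4*log(y + 1) + log(y + 5) - 3*atan(y/2)/2.
Step 1. Decompose ∫((8*y**3 + 85*y**2 + 101*y + 424)/(y**5 + 2*y**4 - 15*y**3 - 12*y**2 - 76*y - 80)) dy by partial fractions, (8*y**3 + 85*y**2 + 101*y + 424)/(y**5 + 2*y**4 - 15*y**3 - 12*y**2 - 76*y - 80) = -3/(y**2 + 4) + 1/(y + 5) - 4/(y + 1) + 3/(y - 4): now ∫(3/(y - 4)) dy + ∫(-4/(y + 1)) dy + ∫(1/(y + 5)) dy + ∫(-3/(y**2 + 4)) dy.
Step 2. Evaluate the standard form [assuming y > 4]: now 3*log(y - 4) + ∫(-4/(y + 1)) dy + ∫(1/(y + 5)) dy + ∫(-3/(y**2 + 4)) dy.
Step 3. Evaluate the standard form [assuming y > -1]: now 3*log(y - 4) - 4*log(y + 1) + ∫(1/(y + 5)) dy + ∫(-3/(y**2 + 4)) dy.
Step 4. Evaluate the standard form [assuming y > -5]: now 3*log(y - 4) - 4*log(y + 1) + log(y + 5) + ∫(-3/(y**2 + 4)) dy.
Step 5. Evaluate the standard form: now 3*log(y - 4) - 4*log(y + 1) + log(y + 5) - 3*atan(y/2)/2.
Answer: 3*log(y - 4) - 4*log(y + 1) + log(y + 5) - 3*atan(y/2)/2.


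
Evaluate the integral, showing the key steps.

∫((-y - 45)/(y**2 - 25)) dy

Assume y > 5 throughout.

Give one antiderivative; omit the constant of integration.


Step 1. Decompose ∫((-y - 45)/(y**2 - 25)) dy by partial fractions, (-y - 45)/(y**2 - 25) = 4/(y + 5) - 5/(y - 5): now ∫(-5/(y - 5)) dy + ∫(4/(y + 5)) dy.
Step 2. Evaluate the standard form [assuming y > 5]: now -5*log(y - 5) + ∫(4/(y + 5)) dy.
Step 3. Evaluate the standard form [assuming y > -5]: now -5*log(y - 5) + 4*log(y + 5).
Answer: -5*log(y - 5) + 4*log(y + 5).


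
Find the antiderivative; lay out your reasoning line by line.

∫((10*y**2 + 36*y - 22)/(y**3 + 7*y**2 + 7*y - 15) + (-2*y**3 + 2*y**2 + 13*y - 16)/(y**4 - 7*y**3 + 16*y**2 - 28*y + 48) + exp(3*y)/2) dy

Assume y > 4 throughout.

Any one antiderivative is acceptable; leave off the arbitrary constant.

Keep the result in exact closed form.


Step 1. Rewrite: now ∫((10*y**2 + 36*y - 22)/(y**3 + 7*y**2 + 7*y - 15)) dy + ∫((-2*y**3 + 2*y**2 + 13*y - 16)/(y**4 - 7*y**3 + 16*y**2 - 28*y + 48)) dy + ∫(exp(3*y)/2) dy.
Step 2. Decompose ∫((-2*y**3 + 2*y**2 + 13*y - 16)/(y**4 - 7*y**3 + 16*y**2 - 28*y + 48)) dy by partial fractions, (-2*y**3 + 2*y**2 + 13*y - 16)/(y**4 - 7*y**3 + 16*y**2 - 28*y + 48) = -3/(y**2 + 4) + 1/(y - 3) - 3/(y - 4): now ∫((10*y**2 + 36*y - 22)/(y**3 + 7*y**2 + 7*y - 15)) dy + ∫(-3/(y - 4)) dy + ∫(1/(y - 3)) dy + ∫(-3/(y**2 + 4)) dy + ∫(exp(3*y)/2) dy.
Step 3. Evaluate the standard form [assuming y > 4]: now -3*log(y - 4) + ∫((10*y**2 + 36*y - 22)/(y**3 + 7*y**2 + 7*y - 15)) dy + ∫(1/(y - 3)) dy + ∫(-3/(y**2 + 4)) dy + ∫(exp(3*y)/2) dy.
Step 4. Evaluate the standard form [assuming y > 3]: now -3*log(y - 4) + log(y - 3) + ∫((10*y**2 + 36*y - 22)/(y**3 + 7*y**2 + 7*y - 15)) dy + ∫(-3/(y**2 + 4)) dy + ∫(exp(3*y)/2) dy.
Step 5. Evaluate the standard form: now -3*log(y - 4) + log(y - 3) - 3*atan(y/2)/2 + ∫((10*y**2 + 36*y - 22)/(y**3 + 7*y**2 + 7*y - 15)) dy + ∫(exp(3*y)/2) dy.
Step 6. Evaluate the standard form: now exp(3*y)/6 - 3*log(y - 4) + log(y - 3) - 3*atan(y/2)/2 + ∫((10*y**2 + 36*y - 22)/(y**3 + 7*y**2 + 7*y - 15)) dy.
Step 7. Decompose ∫((10*y**2 + 36*y - 22)/(y**3 + 7*y**2 + 7*y - 15)) dy by partial fractions, (10*y**2 + 36*y - 22)/(y**3 + 7*y**2 + 7*y - 15) = 4/(y + 5) + 5/(y + 3) + 1/(y - 1): now exp(3*y)/6 - 3*log(y - 4) + log(y - 3) - 3*atan(y/2)/2 + ∫(1/(y - 1)) dy + ∫(5/(y + 3)) dy + ∫(4/(y + 5)) dy.
Step 8. Evaluate the standard form [assuming y > -5]: now exp(3*y)/6 - 3*log(y - 4) + log(y - 3) + 4*log(y + 5) - 3*atan(y/2)/2 + ∫(1/(y - 1)) dy + ∫(5/(y + 3)) dy.
Step 9. Evaluate the standard form [assuming y > 1]: now exp(3*y)/6 - 3*log(y - 4) + log(y - 3) + log(y - 1) + 4*log(y + 5) - 3*atan(y/2)/2 + ∫(5/(y + 3)) dy.
Step 10. Evaluate the standard form [assuming y > -3]: now exp(3*y)/6 - 3*log(y - 4) + log(y - 3) + log(y - 1) + 5*log(y + 3) + 4*log(y + 5) - 3*atan(y/2)/2.
Answer: exp(3*y)/6 - 3*log(y - 4) + log(y - 3) + log(y - 1) + 5*log(y + 3) + 4*log(y + 5) - 3*atan(y/2)/2.


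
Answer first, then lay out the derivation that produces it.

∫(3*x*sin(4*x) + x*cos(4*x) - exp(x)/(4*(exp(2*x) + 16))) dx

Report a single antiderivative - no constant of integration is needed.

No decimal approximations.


The answer is x*sin(4*x)/4 - 3*x*cos(4*x)/4 + 3*sin(4*x)/16 + cos(4*x)/16 - atan(exp(x)/4)/16.
Step 1. Rewrite: now ∫(3*x*sin(4*x)) dx + ∫(x*cos(4*x)) dx + ∫(-exp(x)/(4*(exp(2*x) + 16))) dx.
Step 2. Integrate ∫(3*x*sin(4*x)) dx by parts with u = x, dv = (3*sin(4*x)) dx, so v = -3*cos(4*x)/4: now -3*x*cos(4*x)/4 + ∫(x*cos(4*x)) dx + ∫(-exp(x)/(4*(exp(2*x) + 16))) dx + ∫(3*cos(4*x)/4) dx.
Step 3. Evaluate the standard form: now -3*x*cos(4*x)/4 + 3*sin(4*x)/16 + ∫(x*cos(4*x)) dx + ∫(-exp(x)/(4*(exp(2*x) + 16))) dx.
Step 4. Substitute u = exp(x), turning ∫(-exp(x)/(4*(exp(2*x) + 16))) dx into ∫(-1/(4*(u**2 + 16))) du: now -3*x*cos(4*x)/4 + 3*sin(4*x)/16 + ∫(x*cos(4*x)) dx + ∫(-1/(4*(u**2 + 16))) du.
Step 5. Evaluate the standard form: now -3*x*cos(4*x)/4 + 3*sin(4*x)/16 - atan(u/4)/16 + ∫(x*cos(4*x)) dx.
Step 6. Substitute back u = exp(x): now -3*x*cos(4*x)/4 + 3*sin(4*x)/16 - atan(exp(x)/4)/16 + ∫(x*cos(4*x)) dx.
Step 7. Integrate ∫(x*cos(4*x)) dx by parts with u = x, dv = (cos(4*x)) dx, so v = sin(4*x)/4: now x*sin(4*x)/4 - 3*x*cos(4*x)/4 + 3*sin(4*x)/16 - atan(exp(x)/4)/16 + ∫(-sin(4*x)/4) dx.
Step 8. Evaluate the standard form: now x*sin(4*x)/4 - 3*x*cos(4*x)/4 + 3*sin(4*x)/16 + cos(4*x)/16 - atan(exp(x)/4)/16.
Answer: x*sin(4*x)/4 - 3*x*cos(4*x)/4 + 3*sin(4*x)/16 + cos(4*x)/16 - atan(exp(x)/4)/16.


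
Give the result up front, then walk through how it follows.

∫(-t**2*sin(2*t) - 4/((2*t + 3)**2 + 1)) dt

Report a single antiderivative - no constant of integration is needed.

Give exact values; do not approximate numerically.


The answer is t**2*cos(2*t)/2 - t*sin(2*t)/2 - cos(2*t)/4 - 2*atan(2*t + 3).
Step 1. Rewrite: now ∫(-t**2*sin(2*t)) dt + ∫(-4/((2*t + 3)**2 + 1)) dt.
Step 2. Substitute u = 2*t + 3, turning ∫(-4/((2*t + 3)**2 + 1)) dt into ∫(-2/(u**2 + 1)) du: now ∫(-t**2*sin(2*t)) dt + ∫(-2/(u**2 + 1)) du.
Step 3. Evaluate the standard form: now -2*atan(u) + ∫(-t**2*sin(2*t)) dt.
Step 4. Substitute back u = 2*t + 3: now -2*atan(2*t + 3) + ∫(-t**2*sin(2*t)) dt.
Step 5. Integrate ∫(-t**2*sin(2*t)) dt by parts with u = t**2, dv = (-sin(2*t)) dt, so v = cos(2*t)/2: now t**2*cos(2*t)/2 - 2*atan(2*t + 3) + ∫(-t*cos(2*t)) dt.
Step 6. Integrate ∫(-t*cos(2*t)) dt by parts with u = t, dv = (-cos(2*t)) dt, so v = -sin(2*t)/2: now t**2*cos(2*t)/2 - t*sin(2*t)/2 - 2*atan(2*t + 3) + ∫(sin(2*t)/2) dt.
Step 7. Evaluate the standard form: now t**2*cos(2*t)/2 - t*sin(2*t)/2 - cos(2*t)/4 - 2*atan(2*t + 3).
Answer: t**2*cos(2*t)/2 - t*sin(2*t)/2 - cos(2*t)/4 - 2*atan(2*t + 3).


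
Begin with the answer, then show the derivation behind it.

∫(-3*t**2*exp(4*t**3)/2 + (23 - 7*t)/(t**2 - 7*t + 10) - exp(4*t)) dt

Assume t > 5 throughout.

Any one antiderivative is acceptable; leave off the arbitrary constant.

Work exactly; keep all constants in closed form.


The answer is -exp(4*t)/4 - exp(4*t**3)/8 - 4*log(t - 5) - 3*log(t - 2).
Step 1. Rewrite: now ∫(-3*t**2*exp(4*t**3)/2) dt + ∫((23 - 7*t)/(t**2 - 7*t + 10)) dt + ∫(-exp(4*t)) dt.
Step 2. Decompose ∫((23 - 7*t)/(t**2 - 7*t + 10)) dt by partial fractions, (23 - 7*t)/(t**2 - 7*t + 10) = -3/(t - 2) - 4/(t - 5): now ∫(-3*t**2*exp(4*t**3)/2) dt + ∫(-4/(t - 5)) dt + ∫(-3/(t - 2)) dt + ∫(-exp(4*t)) dt.
Step 3. Evaluate the standard form [assuming t > 2]: now -3*log(t - 2) + ∫(-3*t**2*exp(4*t**3)/2) dt + ∫(-4/(t - 5)) dt + ∫(-exp(4*t)) dt.
Step 4. Evaluate the standard form [assuming t > 5]: now -4*log(t - 5) - 3*log(t - 2) + ∫(-3*t**2*exp(4*t**3)/2) dt + ∫(-exp(4*t)) dt.
Step 5. Substitute u = t**3, turning ∫(-3*t**2*exp(4*t**3)/2) dt into ∫(-exp(4*u)/2) du: now -4*log(t - 5) - 3*log(t - 2) + ∫(-exp(4*t)) dt + ∫(-exp(4*u)/2) du.
Step 6. Evaluate the standard form: now -exp(4*u)/8 - 4*log(t - 5) - 3*log(t - 2) + ∫(-exp(4*t)) dt.
Step 7. Substitute back u = t**3: now -exp(4*t**3)/8 - 4*log(t - 5) - 3*log(t - 2) + ∫(-exp(4*t)) dt.
Step 8. Evaluate the standard form: now -exp(4*t)/4 - exp(4*t**3)/8 - 4*log(t - 5) - 3*log(t - 2).
Answer: -exp(4*t)/4 - exp(4*t**3)/8 - 4*log(t - 5) - 3*log(t - 2).


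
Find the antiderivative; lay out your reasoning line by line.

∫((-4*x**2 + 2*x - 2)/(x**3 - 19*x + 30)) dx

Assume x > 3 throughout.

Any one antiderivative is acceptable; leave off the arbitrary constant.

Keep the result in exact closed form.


Step 1. Decompose ∫((-4*x**2 + 2*x - 2)/(x**3 - 19*x + 30)) dx by partial fractions, (-4*x**2 + 2*x - 2)/(x**3 - 19*x + 30) = -2/(x + 5) + 2/(x - 2) - 4/(x - 3): now ∫(-4/(x - 3)) dx + ∫(2/(x - 2)) dx + ∫(-2/(x + 5)) dx.
Step 2. Evaluate the standard form [assuming x > 3]: now -4*log(x - 3) + ∫(2/(x - 2)) dx + ∫(-2/(x + 5)) dx.
Step 3. Evaluate the standard form [assuming x > 2]: now -4*log(x - 3) + 2*log(x - 2) + ∫(-2/(x + 5)) dx.
Step 4. Evaluate the standard form [assuming x > -5]: now -4*log(x - 3) + 2*log(x - 2) - 2*log(x + 5).
Answer: -4*log(x - 3) + 2*log(x - 2) - 2*log(x + 5).


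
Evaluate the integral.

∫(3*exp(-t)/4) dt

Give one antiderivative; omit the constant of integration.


Answer: -3*exp(-t)/4.


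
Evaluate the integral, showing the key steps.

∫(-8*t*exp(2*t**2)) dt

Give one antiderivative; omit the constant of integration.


Step 1. Substitute u = t**2, turning ∫(-8*t*exp(2*t**2)) dt into ∫(-4*exp(2*u)) du: now ∫(-4*exp(2*u)) du.
Step 2. Evaluate the standard form: now -2*exp(2*u).
Step 3. Substitute back u = t**2: now -2*exp(2*t**2).
Answer: -2*exp(2*t**2).


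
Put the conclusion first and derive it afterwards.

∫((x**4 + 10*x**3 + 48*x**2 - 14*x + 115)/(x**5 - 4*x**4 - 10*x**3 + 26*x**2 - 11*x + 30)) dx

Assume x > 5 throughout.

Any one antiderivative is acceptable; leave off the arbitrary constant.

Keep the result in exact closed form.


The answer is 5*log(x - 5) - 5*log(x - 2) + log(x + 3) + 2*atan(x).
Step 1. Decompose ∫((x**4 + 10*x**3 + 48*x**2 - 14*x + 115)/(x**5 - 4*x**4 - 10*x**3 + 26*x**2 - 11*x + 30)) dx by partial fractions, (x**4 + 10*x**3 + 48*x**2 - 14*x + 115)/(x**5 - 4*x**4 - 10*x**3 + 26*x**2 - 11*x + 30) = 2/(x**2 + 1) + 1/(x + 3) - 5/(x - 2) + 5/(x - 5): now ∫(5/(x - 5)) dx + ∫(-5/(x - 2)) dx + ∫(1/(x + 3)) dx + ∫(2/(x**2 + 1)) dx.
Step 2. Evaluate the standard form [assuming x > 2]: now -5*log(x - 2) + ∫(5/(x - 5)) dx + ∫(1/(x + 3)) dx + ∫(2/(x**2 + 1)) dx.
Step 3. Evaluate the standard form [assuming x > -3]: now -5*log(x - 2) + log(x + 3) + ∫(5/(x - 5)) dx + ∫(2/(x**2 + 1)) dx.
Step 4. Evaluate the standard form [assuming x > 5]: now 5*log(x - 5) - 5*log(x - 2) + log(x + 3) + ∫(2/(x**2 + 1)) dx.
Step 5. Evaluate the standard form: now 5*log(x - 5) - 5*log(x - 2) + log(x + 3) + 2*atan(x).
Answer: 5*log(x - 5) - 5*log(x - 2) + log(x + 3) + 2*atan(x).


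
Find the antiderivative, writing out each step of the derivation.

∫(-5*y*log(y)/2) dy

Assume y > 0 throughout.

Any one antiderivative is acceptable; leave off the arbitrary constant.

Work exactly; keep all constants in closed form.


Step 1. Integrate ∫(-5*y*log(y)/2) dy by parts with u = log(y), dv = (-5*y/2) dy, so v = -5*y**2/4 [assuming y > 0]: now -5*y**2*log(y)/4 + ∫(5*y/4) dy.
Step 2. Evaluate the standard form: now -5*y**2*log(y)/4 + 5*y**2/8.
Answer: -5*y**2*log(y)/4 + 5*y**2/8.


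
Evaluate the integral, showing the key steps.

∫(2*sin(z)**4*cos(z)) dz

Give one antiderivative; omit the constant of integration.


Step 1. Substitute u = sin(z), turning ∫(2*sin(z)**4*cos(z)) dz into ∫(2*u**4) du: now ∫(2*u**4) du.
Step 2. Evaluate the standard form: now 2*u**5/5.
Step 3. Substitute back u = sin(z): now 2*sin(z)**5/5.
Answer: 2*sin(z)**5/5.


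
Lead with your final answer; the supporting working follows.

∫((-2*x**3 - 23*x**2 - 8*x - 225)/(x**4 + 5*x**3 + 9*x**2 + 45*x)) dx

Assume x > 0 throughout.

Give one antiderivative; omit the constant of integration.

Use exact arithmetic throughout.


The answer is -5*log(x) + 3*log(x + 5) + 2*atan(x/3)/3.
Step 1. Decompose ∫((-2*x**3 - 23*x**2 - 8*x - 225)/(x**4 + 5*x**3 + 9*x**2 + 45*x)) dx by partial fractions, (-2*x**3 - 23*x**2 - 8*x - 225)/(x**4 + 5*x**3 + 9*x**2 + 45*x) = 2/(x**2 + 9) + 3/(x + 5) - 5/x: now ∫(-5/x) dx + ∫(3/(x + 5)) dx + ∫(2/(x**2 + 9)) dx.
Step 2. Evaluate the standard form [assuming x > 0]: now -5*log(x) + ∫(3/(x + 5)) dx + ∫(2/(x**2 + 9)) dx.
Step 3. Evaluate the standard form [assuming x > -5]: now -5*log(x) + 3*log(x + 5) + ∫(2/(x**2 + 9)) dx.
Step 4. Evaluate the standard form: now -5*log(x) + 3*log(x + 5) + 2*atan(x/3)/3.
Answer: -5*log(x) + 3*log(x + 5) + 2*atan(x/3)/3.


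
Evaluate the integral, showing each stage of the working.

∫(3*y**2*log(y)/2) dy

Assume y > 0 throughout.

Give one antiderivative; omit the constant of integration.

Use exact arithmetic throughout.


Step 1. Integrate ∫(3*y**2*log(y)/2) dy by parts with u = log(y), dv = (3*y**2/2) dy, so v = y**3/2 [assuming y > 0]: now y**3*log(y)/2 + ∫(-y**2/2) dy.
Step 2. Evaluate the standard form: now y**3*log(y)/2 - y**3/6.
Answer: y**3*log(y)/2 - y**3/6.


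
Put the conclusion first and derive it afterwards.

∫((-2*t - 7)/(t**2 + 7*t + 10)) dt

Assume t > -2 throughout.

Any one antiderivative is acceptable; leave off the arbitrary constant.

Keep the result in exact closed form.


The answer is -log(t + 2) - log(t + 5).
Step 1. Decompose ∫((-2*t - 7)/(t**2 + 7*t + 10)) dt by partial fractions, (-2*t - 7)/(t**2 + 7*t + 10) = -1/(t + 5) - 1/(t + 2): now ∫(-1/(t + 2)) dt + ∫(-1/(t + 5)) dt.
Step 2. Evaluate the standard form [assuming t > -2]: now -log(t + 2) + ∫(-1/(t + 5)) dt.
Step 3. Evaluate the standard form [assuming t > -5]: now -log(t + 2) - log(t + 5).
Answer: -log(t + 2) - log(t + 5).


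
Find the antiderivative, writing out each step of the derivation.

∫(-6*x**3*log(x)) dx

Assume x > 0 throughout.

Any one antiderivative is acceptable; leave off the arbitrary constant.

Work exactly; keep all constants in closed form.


Step 1. Integrate ∫(-6*x**3*log(x)) dx by parts with u = log(x), dv = (-6*x**3) dx, so v = -3*x**4/2 [assuming x > 0]: now -3*x**4*log(x)/2 + ∫(3*x**3/2) dx.
Step 2. Evaluate the standard form: now -3*x**4*log(x)/2 + 3*x**4/8.
Answer: -3*x**4*log(x)/2 + 3*x**4/8.


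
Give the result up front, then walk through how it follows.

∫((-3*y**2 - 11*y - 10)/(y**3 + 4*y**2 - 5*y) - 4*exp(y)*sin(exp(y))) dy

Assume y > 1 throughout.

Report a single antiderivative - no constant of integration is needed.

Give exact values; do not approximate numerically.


The answer is 2*log(y) - 4*log(y - 1) - log(y + 5) + 4*cos(exp(y)).
Step 1. Rewrite: now ∫((-3*y**2 - 11*y - 10)/(y**3 + 4*y**2 - 5*y)) dy + ∫(-4*exp(y)*sin(exp(y))) dy.
Step 2. Substitute u = exp(y), turning ∫(-4*exp(y)*sin(exp(y))) dy into ∫(-4*sin(u)) du: now ∫((-3*y**2 - 11*y - 10)/(y**3 + 4*y**2 - 5*y)) dy + ∫(-4*sin(u)) du.
Step 3. Evaluate the standard form: now 4*cos(u) + ∫((-3*y**2 - 11*y - 10)/(y**3 + 4*y**2 - 5*y)) dy.
Step 4. Substitute back u = exp(y): now 4*cos(exp(y)) + ∫((-3*y**2 - 11*y - 10)/(y**3 + 4*y**2 - 5*y)) dy.
Step 5. Decompose ∫((-3*y**2 - 11*y - 10)/(y**3 + 4*y**2 - 5*y)) dy by partial fractions, (-3*y**2 - 11*y - 10)/(y**3 + 4*y**2 - 5*y) = -1/(y + 5) - 4/(y - 1) + 2/y: now 4*cos(exp(y)) + ∫(2/y) dy + ∫(-4/(y - 1)) dy + ∫(-1/(y + 5)) dy.
Step 6. Evaluate the standard form [assuming y > 0]: now 2*log(y) + 4*cos(exp(y)) + ∫(-4/(y - 1)) dy + ∫(-1/(y + 5)) dy.
Step 7. Evaluate the standard form [assuming y > -5]: now 2*log(y) - log(y + 5) + 4*cos(exp(y)) + ∫(-4/(y - 1)) dy.
Step 8. Evaluate the standard form [assuming y > 1]: now 2*log(y) - 4*log(y - 1) - log(y + 5) + 4*cos(exp(y)).
Answer: 2*log(y) - 4*log(y - 1) - log(y + 5) + 4*cos(exp(y)).
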